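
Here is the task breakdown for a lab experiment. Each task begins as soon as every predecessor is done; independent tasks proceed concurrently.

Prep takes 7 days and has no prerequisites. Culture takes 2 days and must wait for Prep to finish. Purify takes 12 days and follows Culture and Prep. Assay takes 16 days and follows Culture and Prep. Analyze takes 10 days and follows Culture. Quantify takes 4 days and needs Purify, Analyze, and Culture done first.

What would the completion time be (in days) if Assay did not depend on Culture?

25

With the dependency in place, Prep→Culture→Purify→Quantify = 7+2+12+4 = 25 sets the finish at 25 days.
Without Culture→Assay, Assay's earliest start moves from 9 to 7.
New critical path: Prep→Culture→Purify→Quantify = 7+2+12+4 = 25 ⇒ 25 days.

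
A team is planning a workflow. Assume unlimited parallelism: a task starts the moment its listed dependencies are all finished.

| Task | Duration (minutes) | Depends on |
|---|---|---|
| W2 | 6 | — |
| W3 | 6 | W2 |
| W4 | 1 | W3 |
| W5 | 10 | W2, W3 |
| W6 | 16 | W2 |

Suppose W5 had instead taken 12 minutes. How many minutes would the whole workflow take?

24

As given, the longest chain is W2→W3→W5 = 6+6+10 = 22, so the finish is 22 minutes.
W5 is on the critical path; changing it to 12 makes that path 24 minutes.
That remains the longest chain; total 24 minutes.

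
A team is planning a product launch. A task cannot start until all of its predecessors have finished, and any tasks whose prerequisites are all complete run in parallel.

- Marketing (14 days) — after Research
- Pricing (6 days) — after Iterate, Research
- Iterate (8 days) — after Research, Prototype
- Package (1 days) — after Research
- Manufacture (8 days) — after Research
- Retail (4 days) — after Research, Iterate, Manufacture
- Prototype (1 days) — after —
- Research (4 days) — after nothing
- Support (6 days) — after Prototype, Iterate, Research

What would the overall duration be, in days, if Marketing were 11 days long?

The binding path is Research→Marketing = 4+14 = 18; finish at 18 days.
Marketing lies on that path, so at 11 days the path becomes 15 days.
New critical path: Research→Iterate→Pricing = 4+8+6 = 18 ⇒ 18 days.

18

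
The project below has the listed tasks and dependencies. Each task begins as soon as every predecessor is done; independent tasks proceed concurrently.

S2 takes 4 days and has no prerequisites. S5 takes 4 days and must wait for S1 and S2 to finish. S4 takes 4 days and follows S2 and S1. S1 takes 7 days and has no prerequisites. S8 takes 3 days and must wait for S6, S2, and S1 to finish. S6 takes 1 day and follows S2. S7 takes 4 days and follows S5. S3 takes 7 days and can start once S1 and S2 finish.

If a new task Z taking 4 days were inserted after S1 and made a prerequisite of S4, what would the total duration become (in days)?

Originally the plan takes 15 days.
With Z inserted, S4 now waits for max(S2, S1, Z).
New critical path: S1→Z→S4 = 7+4+4 = 15 ⇒ 15 days.

15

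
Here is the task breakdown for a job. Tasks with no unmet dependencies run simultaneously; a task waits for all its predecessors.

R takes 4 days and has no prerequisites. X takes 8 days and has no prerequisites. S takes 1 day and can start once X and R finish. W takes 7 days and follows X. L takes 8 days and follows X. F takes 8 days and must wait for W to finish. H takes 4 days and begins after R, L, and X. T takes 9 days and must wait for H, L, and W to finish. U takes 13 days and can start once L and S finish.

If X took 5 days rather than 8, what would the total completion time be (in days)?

26

Actual critical path: X→L→H→T = 8+8+4+9 = 29 ⇒ 29 days.
Since X is critical, the -3 change carries straight to that chain (now 26 days).
The critical path is still X→L→H→T; finish is now 26 days.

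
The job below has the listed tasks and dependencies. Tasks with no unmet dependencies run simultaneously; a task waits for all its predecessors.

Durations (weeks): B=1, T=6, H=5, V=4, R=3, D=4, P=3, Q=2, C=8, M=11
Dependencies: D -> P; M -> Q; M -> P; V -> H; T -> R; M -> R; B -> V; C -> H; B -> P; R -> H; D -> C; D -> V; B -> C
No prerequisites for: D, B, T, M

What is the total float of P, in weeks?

Critical path: M→R→H = 11+3+5 = 19, so the finish is 19 weeks.
Longest path through P: 14 weeks (earliest finish 14, latest finish 19).
So P can slip 19 − 14 = 5 weeks.

5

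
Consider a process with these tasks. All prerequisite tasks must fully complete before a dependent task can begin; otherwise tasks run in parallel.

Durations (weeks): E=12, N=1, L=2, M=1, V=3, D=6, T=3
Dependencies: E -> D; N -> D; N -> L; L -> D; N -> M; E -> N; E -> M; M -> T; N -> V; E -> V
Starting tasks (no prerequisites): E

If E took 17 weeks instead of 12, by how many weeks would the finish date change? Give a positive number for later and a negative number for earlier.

The binding path is E→N→L→D = 12+1+2+6 = 21; finish at 21 weeks.
Since E is critical, the +5 change carries straight to that chain (now 26 weeks).
The critical path is still E→N→L→D; finish is now 26 weeks.
Change in finish: 26 − 21 = +5 weeks.

5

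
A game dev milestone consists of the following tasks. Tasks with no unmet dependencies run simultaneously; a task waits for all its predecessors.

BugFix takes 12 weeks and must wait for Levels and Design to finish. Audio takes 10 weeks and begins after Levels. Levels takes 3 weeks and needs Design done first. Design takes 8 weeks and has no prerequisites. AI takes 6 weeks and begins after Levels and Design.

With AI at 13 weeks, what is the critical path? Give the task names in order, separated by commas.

Baseline: Design→Levels→BugFix = 8+3+12 = 23 → 23 weeks.
The longest path through AI is only 17 weeks, so AI has float 6.
Now Design→Levels→AI = 8+3+13 = 24 is longest, so the finish becomes 24 weeks.

Design, Levels, AI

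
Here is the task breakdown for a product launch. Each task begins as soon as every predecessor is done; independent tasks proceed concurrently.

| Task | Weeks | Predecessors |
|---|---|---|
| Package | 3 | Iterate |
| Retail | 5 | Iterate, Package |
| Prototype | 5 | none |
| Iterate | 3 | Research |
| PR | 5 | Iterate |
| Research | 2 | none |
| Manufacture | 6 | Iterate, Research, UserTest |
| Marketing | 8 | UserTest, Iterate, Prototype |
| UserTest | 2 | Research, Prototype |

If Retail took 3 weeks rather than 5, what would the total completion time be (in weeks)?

Actual critical path: Prototype→UserTest→Marketing = 5+2+8 = 15 ⇒ 15 weeks.
Retail has 2 weeks of float (longest path through it is 13).
That remains the longest chain; total 15 weeks.

15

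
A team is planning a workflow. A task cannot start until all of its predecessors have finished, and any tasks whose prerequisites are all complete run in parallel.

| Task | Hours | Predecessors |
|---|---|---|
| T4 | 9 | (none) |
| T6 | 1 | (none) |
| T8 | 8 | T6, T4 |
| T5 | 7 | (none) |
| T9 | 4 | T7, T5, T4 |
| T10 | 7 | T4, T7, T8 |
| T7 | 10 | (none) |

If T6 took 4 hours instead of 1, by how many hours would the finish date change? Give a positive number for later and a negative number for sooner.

Critical path before the change: T4→T8→T10 = 9+8+7 = 24 giving 24 hours.
T6 is off the critical path — its longest chain is 16 hours, giving 8 of slack.
That remains the longest chain; total 24 hours.
Change in finish: 24 − 24 = +0 hours.

0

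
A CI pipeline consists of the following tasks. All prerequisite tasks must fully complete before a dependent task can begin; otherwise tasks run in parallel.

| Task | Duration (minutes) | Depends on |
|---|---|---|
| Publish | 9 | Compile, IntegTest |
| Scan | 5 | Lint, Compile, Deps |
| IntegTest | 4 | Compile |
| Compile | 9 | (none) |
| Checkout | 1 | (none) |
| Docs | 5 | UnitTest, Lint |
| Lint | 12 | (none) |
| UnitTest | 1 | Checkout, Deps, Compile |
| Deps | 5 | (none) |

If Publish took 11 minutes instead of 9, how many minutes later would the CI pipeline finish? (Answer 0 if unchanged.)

2

Critical path before the change: Compile→IntegTest→Publish = 9+4+9 = 22 giving 22 minutes.
Publish is on the critical path; changing it to 11 makes that path 24 minutes.
No other chain overtakes it, so the finish is 24 minutes.
Change in finish: 24 − 22 = +2 minutes.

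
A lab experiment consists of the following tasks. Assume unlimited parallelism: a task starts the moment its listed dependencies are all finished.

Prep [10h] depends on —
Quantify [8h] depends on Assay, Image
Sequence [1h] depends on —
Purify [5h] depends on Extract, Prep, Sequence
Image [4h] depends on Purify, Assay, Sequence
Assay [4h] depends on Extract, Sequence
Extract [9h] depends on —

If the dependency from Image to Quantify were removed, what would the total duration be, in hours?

With the dependency in place, Prep→Purify→Image→Quantify = 10+5+4+8 = 27 sets the finish at 27 hours.
Without Image→Quantify, Quantify's earliest start moves from 19 to 13.
New critical path: Extract→Assay→Quantify = 9+4+8 = 21 ⇒ 21 hours.

21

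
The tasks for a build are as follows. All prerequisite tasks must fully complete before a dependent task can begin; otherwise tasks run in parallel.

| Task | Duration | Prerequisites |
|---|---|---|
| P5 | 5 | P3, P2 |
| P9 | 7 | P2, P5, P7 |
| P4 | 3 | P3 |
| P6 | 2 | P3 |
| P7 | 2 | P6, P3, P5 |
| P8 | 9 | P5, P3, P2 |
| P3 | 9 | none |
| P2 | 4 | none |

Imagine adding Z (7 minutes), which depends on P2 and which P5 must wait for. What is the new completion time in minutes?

Originally the schedule takes 23 minutes.
With Z inserted, P5 now waits for max(P3, P2, Z).
New critical path: P2→Z→P5→P7→P9 = 4+7+5+2+7 = 25 ⇒ 25 minutes.

25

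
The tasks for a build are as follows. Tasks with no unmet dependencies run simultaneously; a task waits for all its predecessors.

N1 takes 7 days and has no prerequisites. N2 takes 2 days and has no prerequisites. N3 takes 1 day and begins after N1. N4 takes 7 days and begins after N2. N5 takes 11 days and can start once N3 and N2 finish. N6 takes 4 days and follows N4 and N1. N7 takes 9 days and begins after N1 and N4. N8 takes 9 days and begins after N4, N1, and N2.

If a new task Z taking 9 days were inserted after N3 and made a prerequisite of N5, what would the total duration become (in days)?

Originally the job takes 19 days.
With Z inserted, N5 now waits for max(N3, N2, Z).
New critical path: N1→N3→Z→N5 = 7+1+9+11 = 28 ⇒ 28 days.

28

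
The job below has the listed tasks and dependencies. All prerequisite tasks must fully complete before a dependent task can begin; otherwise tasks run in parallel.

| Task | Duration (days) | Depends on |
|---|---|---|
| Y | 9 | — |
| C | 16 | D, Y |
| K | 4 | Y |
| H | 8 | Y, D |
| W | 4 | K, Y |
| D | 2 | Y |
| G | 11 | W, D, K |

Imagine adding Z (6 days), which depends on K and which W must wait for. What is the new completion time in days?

Originally the schedule takes 28 days.
With Z inserted, W now waits for max(K, Y, Z).
New critical path: Y→K→Z→W→G = 9+4+6+4+11 = 34 ⇒ 34 days.

34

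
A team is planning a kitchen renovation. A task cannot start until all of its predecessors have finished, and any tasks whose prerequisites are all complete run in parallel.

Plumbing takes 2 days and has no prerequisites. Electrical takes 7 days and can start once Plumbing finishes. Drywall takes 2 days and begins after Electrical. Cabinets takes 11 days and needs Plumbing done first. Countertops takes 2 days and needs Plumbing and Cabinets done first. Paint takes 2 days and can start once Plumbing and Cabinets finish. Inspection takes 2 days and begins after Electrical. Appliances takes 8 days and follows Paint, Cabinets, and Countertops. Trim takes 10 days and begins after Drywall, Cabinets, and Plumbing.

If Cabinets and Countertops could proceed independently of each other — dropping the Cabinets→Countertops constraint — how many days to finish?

Original critical path: Plumbing→Cabinets→Countertops→Appliances = 2+11+2+8 = 23 ⇒ 23 days.
Without Cabinets→Countertops, Countertops's earliest start moves from 13 to 2.
The longest chain is now Plumbing→Cabinets→Paint→Appliances = 2+11+2+8 = 23, so the schedule takes 23 days.

23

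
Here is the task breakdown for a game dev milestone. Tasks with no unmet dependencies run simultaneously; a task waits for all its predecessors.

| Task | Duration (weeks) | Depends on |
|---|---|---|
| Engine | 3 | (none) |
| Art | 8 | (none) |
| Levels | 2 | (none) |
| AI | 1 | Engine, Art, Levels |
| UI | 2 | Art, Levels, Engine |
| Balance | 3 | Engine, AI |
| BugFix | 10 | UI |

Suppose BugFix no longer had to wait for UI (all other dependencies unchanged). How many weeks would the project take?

With the dependency in place, Art→UI→BugFix = 8+2+10 = 20 sets the finish at 20 weeks.
Without UI→BugFix, BugFix's earliest start moves from 10 to 0.
The longest chain is now Art→AI→Balance = 8+1+3 = 12, so the project takes 12 weeks.

12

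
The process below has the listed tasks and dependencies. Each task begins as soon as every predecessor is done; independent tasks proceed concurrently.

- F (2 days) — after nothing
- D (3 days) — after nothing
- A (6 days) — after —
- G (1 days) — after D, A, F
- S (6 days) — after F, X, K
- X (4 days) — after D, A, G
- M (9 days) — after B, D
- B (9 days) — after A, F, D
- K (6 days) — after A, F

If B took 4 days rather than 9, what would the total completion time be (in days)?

19

Critical path before the change: A→B→M = 6+9+9 = 24 giving 24 days.
Since B is critical, the -5 change carries straight to that chain (now 19 days).
The critical path is still A→B→M; finish is now 19 days.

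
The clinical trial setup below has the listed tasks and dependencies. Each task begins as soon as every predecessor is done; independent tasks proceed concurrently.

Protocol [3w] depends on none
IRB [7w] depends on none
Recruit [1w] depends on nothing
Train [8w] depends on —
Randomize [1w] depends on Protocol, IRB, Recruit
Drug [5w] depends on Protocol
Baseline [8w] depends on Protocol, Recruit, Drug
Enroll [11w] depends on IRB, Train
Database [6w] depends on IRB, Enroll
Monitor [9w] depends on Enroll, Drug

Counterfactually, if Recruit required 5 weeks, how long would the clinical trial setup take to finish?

As given, the longest chain is Train→Enroll→Monitor = 8+11+9 = 28, so the finish is 28 weeks.
The longest path through Recruit is only 9 weeks, so Recruit has float 19.
That remains the longest chain; total 28 weeks.

28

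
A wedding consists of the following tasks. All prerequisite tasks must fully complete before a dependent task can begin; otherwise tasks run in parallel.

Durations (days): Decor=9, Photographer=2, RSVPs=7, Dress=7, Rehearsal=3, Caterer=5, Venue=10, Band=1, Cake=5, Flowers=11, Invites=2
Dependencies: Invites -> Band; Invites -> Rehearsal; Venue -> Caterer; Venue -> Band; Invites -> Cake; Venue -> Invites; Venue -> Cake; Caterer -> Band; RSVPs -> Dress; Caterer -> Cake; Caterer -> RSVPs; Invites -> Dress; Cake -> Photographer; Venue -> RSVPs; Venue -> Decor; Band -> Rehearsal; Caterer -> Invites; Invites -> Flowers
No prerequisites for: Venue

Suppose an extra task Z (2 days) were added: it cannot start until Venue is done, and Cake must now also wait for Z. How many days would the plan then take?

29

Originally the plan takes 29 days.
With Z inserted, Cake now waits for max(Caterer, Invites, Venue, Z).
New critical path: Venue→Caterer→RSVPs→Dress = 10+5+7+7 = 29 ⇒ 29 days.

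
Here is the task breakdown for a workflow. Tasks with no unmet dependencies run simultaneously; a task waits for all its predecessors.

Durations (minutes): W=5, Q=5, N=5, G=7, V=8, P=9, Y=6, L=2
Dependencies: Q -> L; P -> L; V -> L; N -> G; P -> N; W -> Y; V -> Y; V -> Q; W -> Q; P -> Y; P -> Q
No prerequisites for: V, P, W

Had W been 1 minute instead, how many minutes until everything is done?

Actual critical path: P→N→G = 9+5+7 = 21 ⇒ 21 minutes.
The longest path through W is only 12 minutes, so W has float 9.
That remains the longest chain; total 21 minutes.

21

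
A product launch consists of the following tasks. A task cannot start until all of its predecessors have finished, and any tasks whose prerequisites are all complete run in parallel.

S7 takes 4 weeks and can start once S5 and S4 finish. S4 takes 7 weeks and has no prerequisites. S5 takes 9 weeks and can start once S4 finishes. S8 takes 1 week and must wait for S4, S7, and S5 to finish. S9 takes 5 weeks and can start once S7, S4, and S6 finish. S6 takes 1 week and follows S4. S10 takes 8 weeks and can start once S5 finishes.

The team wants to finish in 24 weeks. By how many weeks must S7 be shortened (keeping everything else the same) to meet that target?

Current finish: 25 weeks; target: 24.
S7 is on every critical path, so each week cut from S7 cuts the finish by one (this holds down to a finish of 24).
Need 25 − 24 = 1 week off S7 → S7 becomes 3 weeks, finish becomes 24.

1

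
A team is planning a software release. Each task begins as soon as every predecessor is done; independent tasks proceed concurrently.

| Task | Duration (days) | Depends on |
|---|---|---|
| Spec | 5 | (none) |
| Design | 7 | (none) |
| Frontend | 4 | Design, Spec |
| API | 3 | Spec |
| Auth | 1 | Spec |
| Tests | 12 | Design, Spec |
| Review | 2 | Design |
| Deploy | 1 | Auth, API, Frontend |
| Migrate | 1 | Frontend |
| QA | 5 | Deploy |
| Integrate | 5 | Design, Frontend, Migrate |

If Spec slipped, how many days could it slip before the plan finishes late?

2

Critical path: Design→Tests = 7+12 = 19, so the finish is 19 days.
Spec finishes as early as 5 and must finish by 7.
So Spec can slip 7 − 5 = 2 days.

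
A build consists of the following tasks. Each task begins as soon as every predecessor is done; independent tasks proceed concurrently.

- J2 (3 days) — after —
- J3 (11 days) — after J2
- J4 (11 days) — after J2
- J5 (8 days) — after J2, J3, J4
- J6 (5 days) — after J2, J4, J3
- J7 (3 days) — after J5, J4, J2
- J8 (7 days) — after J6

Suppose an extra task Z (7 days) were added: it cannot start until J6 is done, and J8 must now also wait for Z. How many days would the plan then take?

Originally the plan takes 26 days.
With Z inserted, J8 now waits for max(J6, Z).
New critical path: J2→J3→J6→Z→J8 = 3+11+5+7+7 = 33 ⇒ 33 days.

33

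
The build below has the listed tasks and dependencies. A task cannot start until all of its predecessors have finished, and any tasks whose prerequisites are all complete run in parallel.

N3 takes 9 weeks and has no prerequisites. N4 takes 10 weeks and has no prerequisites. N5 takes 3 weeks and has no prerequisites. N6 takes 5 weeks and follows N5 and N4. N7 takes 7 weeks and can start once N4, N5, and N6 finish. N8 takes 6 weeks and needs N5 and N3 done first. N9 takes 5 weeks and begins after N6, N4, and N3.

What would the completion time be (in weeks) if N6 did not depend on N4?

Before: longest chain N4→N6→N7 = 10+5+7 = 22, finish 22.
Without N4→N6, N6's earliest start moves from 10 to 3.
New critical path: N4→N7 = 10+7 = 17 ⇒ 17 weeks.

17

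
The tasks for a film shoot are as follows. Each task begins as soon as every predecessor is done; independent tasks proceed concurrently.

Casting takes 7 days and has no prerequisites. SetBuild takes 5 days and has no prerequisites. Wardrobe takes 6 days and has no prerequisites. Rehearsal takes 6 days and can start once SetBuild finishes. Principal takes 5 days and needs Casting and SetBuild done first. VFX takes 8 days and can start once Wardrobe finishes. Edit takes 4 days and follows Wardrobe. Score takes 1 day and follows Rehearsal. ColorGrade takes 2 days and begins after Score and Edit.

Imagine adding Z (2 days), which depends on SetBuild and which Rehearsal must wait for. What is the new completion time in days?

16

Originally the schedule takes 14 days.
With Z inserted, Rehearsal now waits for max(SetBuild, Z).
New critical path: SetBuild→Z→Rehearsal→Score→ColorGrade = 5+2+6+1+2 = 16 ⇒ 16 days.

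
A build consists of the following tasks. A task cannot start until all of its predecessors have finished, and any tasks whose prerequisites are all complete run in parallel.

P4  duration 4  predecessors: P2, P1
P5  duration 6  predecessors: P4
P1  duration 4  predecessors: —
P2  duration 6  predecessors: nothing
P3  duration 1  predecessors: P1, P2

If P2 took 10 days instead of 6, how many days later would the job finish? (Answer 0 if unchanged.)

4

As given, the longest chain is P2→P4→P5 = 6+4+6 = 16, so the finish is 16 days.
P2 lies on that path, so at 10 days the path becomes 20 days.
That remains the longest chain; total 20 days.
Change in finish: 20 − 16 = +4 days.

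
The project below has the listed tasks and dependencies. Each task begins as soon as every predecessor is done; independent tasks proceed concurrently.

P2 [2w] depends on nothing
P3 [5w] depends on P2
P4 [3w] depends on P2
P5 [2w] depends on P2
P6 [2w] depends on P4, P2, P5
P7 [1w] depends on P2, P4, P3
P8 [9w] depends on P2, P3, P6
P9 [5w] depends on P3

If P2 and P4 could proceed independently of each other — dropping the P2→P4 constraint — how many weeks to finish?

With the dependency in place, P2→P3→P8 = 2+5+9 = 16 sets the finish at 16 weeks.
Without P2→P4, P4's earliest start moves from 2 to 0.
After: P2→P3→P8 = 2+5+9 = 16 → 16 weeks.

16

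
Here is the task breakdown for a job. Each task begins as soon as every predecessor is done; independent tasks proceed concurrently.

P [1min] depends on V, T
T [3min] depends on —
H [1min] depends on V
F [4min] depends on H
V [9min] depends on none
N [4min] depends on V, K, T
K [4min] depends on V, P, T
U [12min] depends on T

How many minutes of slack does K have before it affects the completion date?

The longest chain is V→P→K→N = 9+1+4+4 = 18; overall finish 18 minutes.
K finishes as early as 14 and must finish by 14.
Float = 18 − 18 = 0.

0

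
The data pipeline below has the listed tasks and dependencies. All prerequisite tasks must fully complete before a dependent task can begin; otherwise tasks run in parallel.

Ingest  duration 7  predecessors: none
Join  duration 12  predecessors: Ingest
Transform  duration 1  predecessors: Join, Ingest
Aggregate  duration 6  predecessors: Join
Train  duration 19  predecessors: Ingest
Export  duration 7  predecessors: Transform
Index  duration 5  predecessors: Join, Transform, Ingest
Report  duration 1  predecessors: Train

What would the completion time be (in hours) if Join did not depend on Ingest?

With the dependency in place, Ingest→Join→Transform→Export = 7+12+1+7 = 27 sets the finish at 27 hours.
Without Ingest→Join, Join's earliest start moves from 7 to 0.
New critical path: Ingest→Train→Report = 7+19+1 = 27 ⇒ 27 hours.

27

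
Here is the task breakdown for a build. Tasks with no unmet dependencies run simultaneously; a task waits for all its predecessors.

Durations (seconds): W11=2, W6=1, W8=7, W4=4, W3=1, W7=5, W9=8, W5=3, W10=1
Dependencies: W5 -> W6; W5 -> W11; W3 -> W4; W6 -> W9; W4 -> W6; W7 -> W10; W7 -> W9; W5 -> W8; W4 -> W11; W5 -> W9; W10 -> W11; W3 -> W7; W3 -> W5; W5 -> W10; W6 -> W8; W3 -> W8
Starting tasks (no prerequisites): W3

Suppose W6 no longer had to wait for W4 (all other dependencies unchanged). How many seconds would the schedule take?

14

Original critical path: W3→W4→W6→W9 = 1+4+1+8 = 14 ⇒ 14 seconds.
Without W4→W6, W6's earliest start moves from 5 to 4.
The longest chain is now W3→W7→W9 = 1+5+8 = 14, so the schedule takes 14 seconds.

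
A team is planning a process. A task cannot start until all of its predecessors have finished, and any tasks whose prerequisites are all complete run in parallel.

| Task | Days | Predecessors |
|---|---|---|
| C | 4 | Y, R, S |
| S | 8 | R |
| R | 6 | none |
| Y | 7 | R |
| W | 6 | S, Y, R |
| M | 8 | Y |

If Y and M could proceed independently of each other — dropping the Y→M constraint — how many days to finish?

Before: longest chain R→Y→M = 6+7+8 = 21, finish 21.
Without Y→M, M's earliest start moves from 13 to 0.
After: R→S→W = 6+8+6 = 20 → 20 days.

20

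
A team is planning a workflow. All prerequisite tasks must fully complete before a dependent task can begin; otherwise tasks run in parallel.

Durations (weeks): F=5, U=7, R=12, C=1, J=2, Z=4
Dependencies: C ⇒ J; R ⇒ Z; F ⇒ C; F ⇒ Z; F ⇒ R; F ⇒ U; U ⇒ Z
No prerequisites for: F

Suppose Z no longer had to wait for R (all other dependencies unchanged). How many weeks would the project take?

With the dependency in place, F→R→Z = 5+12+4 = 21 sets the finish at 21 weeks.
Without R→Z, Z's earliest start moves from 17 to 12.
The longest chain is now F→R = 5+12 = 17, so the project takes 17 weeks.

17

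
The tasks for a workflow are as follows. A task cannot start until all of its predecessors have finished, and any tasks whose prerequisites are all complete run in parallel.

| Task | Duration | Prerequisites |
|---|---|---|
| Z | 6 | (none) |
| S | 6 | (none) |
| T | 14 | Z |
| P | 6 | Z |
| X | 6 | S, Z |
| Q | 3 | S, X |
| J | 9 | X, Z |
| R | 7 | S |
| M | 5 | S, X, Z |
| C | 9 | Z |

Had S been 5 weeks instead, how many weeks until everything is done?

21

Baseline: S→X→J = 6+6+9 = 21 → 21 weeks.
S is on the critical path; changing it to 5 makes that path 20 weeks.
New critical path: Z→X→J = 6+6+9 = 21 ⇒ 21 weeks.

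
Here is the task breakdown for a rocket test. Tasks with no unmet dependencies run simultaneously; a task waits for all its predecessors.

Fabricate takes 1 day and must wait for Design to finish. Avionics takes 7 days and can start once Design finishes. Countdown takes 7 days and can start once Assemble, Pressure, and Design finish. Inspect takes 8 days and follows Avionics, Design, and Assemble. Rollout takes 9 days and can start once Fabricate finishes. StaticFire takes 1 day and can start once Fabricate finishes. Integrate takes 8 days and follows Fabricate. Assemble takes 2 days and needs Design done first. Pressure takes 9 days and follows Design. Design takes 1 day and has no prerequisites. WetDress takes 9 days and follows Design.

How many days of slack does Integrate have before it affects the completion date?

7

The longest chain is Design→Pressure→Countdown = 1+9+7 = 17; overall finish 17 days.
Longest path through Integrate: 10 days (earliest finish 10, latest finish 17).
So Integrate can slip 17 − 10 = 7 days.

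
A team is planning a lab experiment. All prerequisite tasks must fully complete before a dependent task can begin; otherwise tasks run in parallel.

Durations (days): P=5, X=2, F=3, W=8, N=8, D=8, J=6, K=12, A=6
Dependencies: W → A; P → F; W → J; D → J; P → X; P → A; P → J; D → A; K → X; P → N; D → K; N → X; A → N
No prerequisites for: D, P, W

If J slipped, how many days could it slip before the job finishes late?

10

D→A→N→X = 8+6+8+2 = 24 sets the makespan at 24 days.
J finishes as early as 14 and must finish by 24.
So J can slip 24 − 14 = 10 days.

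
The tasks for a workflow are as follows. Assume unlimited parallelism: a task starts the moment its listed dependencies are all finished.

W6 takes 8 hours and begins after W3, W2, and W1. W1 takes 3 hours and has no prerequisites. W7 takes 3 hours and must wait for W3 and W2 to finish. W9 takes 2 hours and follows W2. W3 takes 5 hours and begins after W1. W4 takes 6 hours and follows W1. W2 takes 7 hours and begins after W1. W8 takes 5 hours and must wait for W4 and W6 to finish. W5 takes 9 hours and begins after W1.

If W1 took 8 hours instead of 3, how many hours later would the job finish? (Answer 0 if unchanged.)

Baseline: W1→W2→W6→W8 = 3+7+8+5 = 23 → 23 hours.
W1 is on the critical path; changing it to 8 makes that path 28 hours.
No other chain overtakes it, so the finish is 28 hours.
Change in finish: 28 − 23 = +5 hours.

5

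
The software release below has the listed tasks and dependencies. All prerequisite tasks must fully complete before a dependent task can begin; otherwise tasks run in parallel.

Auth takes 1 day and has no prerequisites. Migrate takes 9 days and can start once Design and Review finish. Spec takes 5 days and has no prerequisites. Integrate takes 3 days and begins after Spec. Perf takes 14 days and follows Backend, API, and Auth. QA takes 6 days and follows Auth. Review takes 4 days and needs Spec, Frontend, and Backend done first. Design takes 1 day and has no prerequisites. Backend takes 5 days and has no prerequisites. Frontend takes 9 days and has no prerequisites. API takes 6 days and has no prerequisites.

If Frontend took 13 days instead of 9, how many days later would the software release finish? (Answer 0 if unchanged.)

4

The binding path is Frontend→Review→Migrate = 9+4+9 = 22; finish at 22 days.
Frontend is on the critical path; changing it to 13 makes that path 26 days.
The critical path is still Frontend→Review→Migrate; finish is now 26 days.
Change in finish: 26 − 22 = +4 days.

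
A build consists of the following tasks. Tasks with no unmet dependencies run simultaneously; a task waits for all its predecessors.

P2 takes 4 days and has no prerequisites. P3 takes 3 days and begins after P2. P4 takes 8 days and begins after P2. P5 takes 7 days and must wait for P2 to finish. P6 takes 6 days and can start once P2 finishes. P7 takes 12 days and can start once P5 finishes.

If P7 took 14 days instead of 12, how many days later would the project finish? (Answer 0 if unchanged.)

2

Actual critical path: P2→P5→P7 = 4+7+12 = 23 ⇒ 23 days.
P7 is on the critical path; changing it to 14 makes that path 25 days.
The critical path is still P2→P5→P7; finish is now 25 days.
Change in finish: 25 − 23 = +2 days.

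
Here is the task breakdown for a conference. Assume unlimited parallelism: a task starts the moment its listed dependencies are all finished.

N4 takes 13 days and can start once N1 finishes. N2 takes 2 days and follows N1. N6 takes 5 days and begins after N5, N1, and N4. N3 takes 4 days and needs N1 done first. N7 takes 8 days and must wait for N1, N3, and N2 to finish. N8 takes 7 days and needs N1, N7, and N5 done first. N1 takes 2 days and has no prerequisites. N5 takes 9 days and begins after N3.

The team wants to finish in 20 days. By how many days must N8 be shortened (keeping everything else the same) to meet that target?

2

Current finish: 22 days; target: 20.
N8 is on every critical path, so each day cut from N8 cuts the finish by one (this holds down to a finish of 20).
Need 22 − 20 = 2 days off N8 → N8 becomes 5 days, finish becomes 20.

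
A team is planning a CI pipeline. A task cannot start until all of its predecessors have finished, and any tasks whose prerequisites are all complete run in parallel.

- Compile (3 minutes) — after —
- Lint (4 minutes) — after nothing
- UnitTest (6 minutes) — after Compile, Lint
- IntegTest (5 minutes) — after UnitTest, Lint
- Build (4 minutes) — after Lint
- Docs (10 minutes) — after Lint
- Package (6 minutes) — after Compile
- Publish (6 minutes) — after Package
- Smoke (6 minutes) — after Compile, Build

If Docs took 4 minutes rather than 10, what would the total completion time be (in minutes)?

15

Critical path before the change: Compile→Package→Publish = 3+6+6 = 15 giving 15 minutes.
Docs is off the critical path — its longest chain is 14 minutes, giving 1 of slack.
That remains the longest chain; total 15 minutes.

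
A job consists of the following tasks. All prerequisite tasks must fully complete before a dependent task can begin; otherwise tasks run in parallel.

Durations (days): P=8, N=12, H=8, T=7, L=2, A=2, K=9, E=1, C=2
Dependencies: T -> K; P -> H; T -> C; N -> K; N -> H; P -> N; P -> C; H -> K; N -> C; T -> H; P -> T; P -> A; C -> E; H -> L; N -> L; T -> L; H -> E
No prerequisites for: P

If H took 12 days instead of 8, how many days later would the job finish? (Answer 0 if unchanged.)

4

Critical path before the change: P→N→H→K = 8+12+8+9 = 37 giving 37 days.
Since H is critical, the +4 change carries straight to that chain (now 41 days).
The critical path is still P→N→H→K; finish is now 41 days.
Change in finish: 41 − 37 = +4 days.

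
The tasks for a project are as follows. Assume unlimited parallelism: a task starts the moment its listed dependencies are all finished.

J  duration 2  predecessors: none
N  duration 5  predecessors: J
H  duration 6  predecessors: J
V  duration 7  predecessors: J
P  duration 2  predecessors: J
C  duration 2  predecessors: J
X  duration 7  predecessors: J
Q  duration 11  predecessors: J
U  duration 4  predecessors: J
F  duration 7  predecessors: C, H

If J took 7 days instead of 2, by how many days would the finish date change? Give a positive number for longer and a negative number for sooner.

Actual critical path: J→H→F = 2+6+7 = 15 ⇒ 15 days.
J lies on that path, so at 7 days the path becomes 20 days.
No other chain overtakes it, so the finish is 20 days.
Change in finish: 20 − 15 = +5 days.

5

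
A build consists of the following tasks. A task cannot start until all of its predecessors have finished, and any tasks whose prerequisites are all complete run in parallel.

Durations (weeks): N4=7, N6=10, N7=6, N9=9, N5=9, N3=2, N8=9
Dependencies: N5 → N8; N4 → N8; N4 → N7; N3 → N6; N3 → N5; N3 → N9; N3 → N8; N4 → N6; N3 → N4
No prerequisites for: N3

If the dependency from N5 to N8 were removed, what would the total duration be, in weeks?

19

With the dependency in place, N3→N5→N8 = 2+9+9 = 20 sets the finish at 20 weeks.
Without N5→N8, N8's earliest start moves from 11 to 9.
After: N3→N4→N6 = 2+7+10 = 19 → 19 weeks.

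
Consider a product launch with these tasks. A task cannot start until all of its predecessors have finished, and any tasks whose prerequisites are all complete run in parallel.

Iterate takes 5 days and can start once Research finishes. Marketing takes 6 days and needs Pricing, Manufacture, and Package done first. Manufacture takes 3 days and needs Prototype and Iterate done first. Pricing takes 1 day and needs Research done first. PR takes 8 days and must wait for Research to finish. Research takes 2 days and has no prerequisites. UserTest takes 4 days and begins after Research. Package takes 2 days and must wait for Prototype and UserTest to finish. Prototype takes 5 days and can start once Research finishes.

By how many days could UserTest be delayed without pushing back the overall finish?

2

The longest chain is Research→Prototype→Manufacture→Marketing = 2+5+3+6 = 16; overall finish 16 days.
The longest chain containing UserTest totals 14 days.
So UserTest can slip 8 − 6 = 2 days.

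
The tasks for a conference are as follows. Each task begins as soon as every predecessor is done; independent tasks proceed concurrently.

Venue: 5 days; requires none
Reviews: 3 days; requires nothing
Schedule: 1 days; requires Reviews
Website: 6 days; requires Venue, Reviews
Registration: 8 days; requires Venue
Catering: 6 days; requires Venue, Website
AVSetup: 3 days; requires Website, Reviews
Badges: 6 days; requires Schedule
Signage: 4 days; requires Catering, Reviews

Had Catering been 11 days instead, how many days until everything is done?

As given, the longest chain is Venue→Website→Catering→Signage = 5+6+6+4 = 21, so the finish is 21 days.
Catering lies on that path, so at 11 days the path becomes 26 days.
That remains the longest chain; total 26 days.

26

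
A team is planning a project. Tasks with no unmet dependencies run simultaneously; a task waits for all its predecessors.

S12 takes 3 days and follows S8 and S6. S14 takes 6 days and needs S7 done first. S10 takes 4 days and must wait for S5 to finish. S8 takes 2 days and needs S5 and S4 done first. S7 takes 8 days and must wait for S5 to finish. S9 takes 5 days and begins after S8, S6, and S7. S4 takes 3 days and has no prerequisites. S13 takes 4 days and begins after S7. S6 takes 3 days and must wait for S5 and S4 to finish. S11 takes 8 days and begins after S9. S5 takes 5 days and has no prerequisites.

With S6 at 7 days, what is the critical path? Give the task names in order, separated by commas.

Actual critical path: S5→S7→S9→S11 = 5+8+5+8 = 26 ⇒ 26 days.
S6 is off the critical path — its longest chain is 21 days, giving 5 of slack.
No other chain overtakes it, so the finish is 26 days.

S5, S7, S9, S11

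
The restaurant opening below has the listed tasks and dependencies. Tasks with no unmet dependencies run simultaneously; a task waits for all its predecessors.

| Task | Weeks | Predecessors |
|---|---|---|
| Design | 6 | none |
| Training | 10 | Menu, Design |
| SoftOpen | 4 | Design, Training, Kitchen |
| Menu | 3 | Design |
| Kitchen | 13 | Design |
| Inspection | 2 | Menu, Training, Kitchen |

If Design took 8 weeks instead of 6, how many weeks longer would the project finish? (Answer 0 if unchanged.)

Actual critical path: Design→Kitchen→SoftOpen = 6+13+4 = 23 ⇒ 23 weeks.
Design is on the critical path; changing it to 8 makes that path 25 weeks.
That remains the longest chain; total 25 weeks.
Change in finish: 25 − 23 = +2 weeks.

2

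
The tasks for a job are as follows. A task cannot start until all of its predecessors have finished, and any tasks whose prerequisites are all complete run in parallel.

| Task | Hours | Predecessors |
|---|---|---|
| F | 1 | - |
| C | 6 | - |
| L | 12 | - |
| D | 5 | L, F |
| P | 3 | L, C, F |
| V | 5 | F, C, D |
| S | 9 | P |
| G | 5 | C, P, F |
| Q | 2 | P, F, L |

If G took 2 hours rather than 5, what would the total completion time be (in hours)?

The binding path is L→P→S = 12+3+9 = 24; finish at 24 hours.
G has 4 hours of float (longest path through it is 20).
No other chain overtakes it, so the finish is 24 hours.

24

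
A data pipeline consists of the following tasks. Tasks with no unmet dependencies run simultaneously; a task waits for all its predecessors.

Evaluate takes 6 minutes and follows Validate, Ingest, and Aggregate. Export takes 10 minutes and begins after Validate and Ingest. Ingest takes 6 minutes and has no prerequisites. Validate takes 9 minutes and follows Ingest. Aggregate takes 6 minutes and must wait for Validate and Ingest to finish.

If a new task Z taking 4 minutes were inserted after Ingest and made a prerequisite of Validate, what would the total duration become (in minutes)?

31

Originally the schedule takes 27 minutes.
With Z inserted, Validate now waits for max(Ingest, Z).
New critical path: Ingest→Z→Validate→Aggregate→Evaluate = 6+4+9+6+6 = 31 ⇒ 31 minutes.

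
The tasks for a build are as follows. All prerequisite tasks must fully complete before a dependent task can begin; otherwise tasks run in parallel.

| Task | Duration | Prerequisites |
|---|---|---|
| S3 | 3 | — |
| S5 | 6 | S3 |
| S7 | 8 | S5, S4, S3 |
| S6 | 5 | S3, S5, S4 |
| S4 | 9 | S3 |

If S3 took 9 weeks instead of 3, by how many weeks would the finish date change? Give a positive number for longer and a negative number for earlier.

6

The binding path is S3→S4→S7 = 3+9+8 = 20; finish at 20 weeks.
S3 lies on that path, so at 9 weeks the path becomes 26 weeks.
No other chain overtakes it, so the finish is 26 weeks.
Change in finish: 26 − 20 = +6 weeks.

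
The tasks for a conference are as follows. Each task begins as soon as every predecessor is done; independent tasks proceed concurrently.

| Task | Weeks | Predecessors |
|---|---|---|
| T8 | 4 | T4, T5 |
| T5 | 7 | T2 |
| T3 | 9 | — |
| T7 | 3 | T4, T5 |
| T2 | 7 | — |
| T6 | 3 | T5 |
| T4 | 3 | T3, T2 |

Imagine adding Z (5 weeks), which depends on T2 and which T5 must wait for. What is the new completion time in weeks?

23

Originally the conference takes 18 weeks.
With Z inserted, T5 now waits for max(T2, Z).
New critical path: T2→Z→T5→T8 = 7+5+7+4 = 23 ⇒ 23 weeks.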